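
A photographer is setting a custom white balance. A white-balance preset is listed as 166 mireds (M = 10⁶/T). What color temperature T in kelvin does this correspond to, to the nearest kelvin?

T = 10⁶ / 166 = 6024.10 K → 6024 K.

6024 K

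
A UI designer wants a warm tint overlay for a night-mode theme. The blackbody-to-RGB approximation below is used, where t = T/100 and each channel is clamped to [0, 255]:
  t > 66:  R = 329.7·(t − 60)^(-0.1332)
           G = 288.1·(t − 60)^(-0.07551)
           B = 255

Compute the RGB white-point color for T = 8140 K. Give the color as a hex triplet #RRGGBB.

t = 8140/100 = 81.4; the t > 66 branch applies.
R = 329.7·(81.4 − 60)^(-0.1332) = 329.7·21.4^(-0.1332) = 329.7·0.66495 = 219.234.
G = 288.1·(81.4 − 60)^(-0.07551) = 288.1·21.4^(-0.07551) = 288.1·0.79349 = 228.604.
B = 255 by definition for t > 66.
Rounded: (219, 229, 255).
In hex: #DBE5FF.

#DBE5FF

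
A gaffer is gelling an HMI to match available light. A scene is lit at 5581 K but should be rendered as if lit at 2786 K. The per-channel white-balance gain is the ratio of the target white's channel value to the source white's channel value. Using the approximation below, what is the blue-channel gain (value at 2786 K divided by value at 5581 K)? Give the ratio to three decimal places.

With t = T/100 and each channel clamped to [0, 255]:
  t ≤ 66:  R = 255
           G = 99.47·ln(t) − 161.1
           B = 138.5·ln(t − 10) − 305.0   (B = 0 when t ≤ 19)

At 5581 K (t = 55.81):
  B = 138.5·ln(55.81 − 10) − 305.0 = 138.5·ln 45.81 − 305.0 = 138.5·3.8245 − 305.0 = 224.694.
At 2786 K (t = 27.86):
  B = 138.5·ln(27.86 − 10) − 305.0 = 138.5·ln 17.86 − 305.0 = 138.5·2.8826 − 305.0 = 94.235.
Gain = 94.235 / 224.694 = 0.4194 → 0.419.

0.419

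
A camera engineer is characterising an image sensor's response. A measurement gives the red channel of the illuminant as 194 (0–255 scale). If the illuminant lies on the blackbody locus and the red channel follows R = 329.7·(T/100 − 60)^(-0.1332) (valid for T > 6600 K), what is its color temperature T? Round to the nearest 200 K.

(t − 60)^(-0.1332) = 194/329.7 = 0.58841.
t − 60 = 0.58841^(1/-0.1332) = 0.58841^(-7.508) = 53.593, so t = 113.593.
T = 100·t = 11359 K → 11400 K to the nearest 200 K.

11400 K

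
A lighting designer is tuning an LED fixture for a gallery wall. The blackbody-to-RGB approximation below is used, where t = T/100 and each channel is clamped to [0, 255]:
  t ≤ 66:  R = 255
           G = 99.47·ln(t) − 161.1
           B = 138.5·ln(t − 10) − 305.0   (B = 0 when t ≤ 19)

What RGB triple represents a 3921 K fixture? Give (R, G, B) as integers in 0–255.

(255, 204, 162)

t = 3921/100 = 39.21; the t ≤ 66 branch applies.
R = 255 by definition for t ≤ 66.
G = 99.47·ln 39.21 − 161.1 = 99.47·3.6689 − 161.1 = 203.849.
B = 138.5·ln(39.21 − 10) − 305.0 = 138.5·ln 29.21 − 305.0 = 138.5·3.3745 − 305.0 = 162.370.
Rounded: (255, 204, 162).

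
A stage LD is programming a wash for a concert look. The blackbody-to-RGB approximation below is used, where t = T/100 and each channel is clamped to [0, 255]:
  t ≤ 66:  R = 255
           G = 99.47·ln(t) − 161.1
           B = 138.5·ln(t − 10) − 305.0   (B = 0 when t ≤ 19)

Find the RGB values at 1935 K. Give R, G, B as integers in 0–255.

R=255, G=134, B=5

t = 1935/100 = 19.35; the t ≤ 66 branch applies.
R = 255 by definition for t ≤ 66.
G = 99.47·ln 19.35 − 161.1 = 99.47·2.9627 − 161.1 = 133.599.
B = 138.5·ln(19.35 − 10) − 305.0 = 138.5·ln 9.35 − 305.0 = 138.5·2.2354 − 305.0 = 4.600.
Rounded: (255, 134, 5).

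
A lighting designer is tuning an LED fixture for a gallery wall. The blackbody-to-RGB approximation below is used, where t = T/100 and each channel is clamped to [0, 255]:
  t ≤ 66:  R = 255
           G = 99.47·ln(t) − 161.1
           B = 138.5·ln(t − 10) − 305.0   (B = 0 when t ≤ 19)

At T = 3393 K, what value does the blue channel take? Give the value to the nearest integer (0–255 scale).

135

t = 3393/100 = 33.93; the t ≤ 66 branch applies.
B = 138.5·ln(33.93 − 10) − 305.0 = 138.5·ln 23.93 − 305.0 = 138.5·3.1751 − 305.0 = 134.756.
Rounded: 135.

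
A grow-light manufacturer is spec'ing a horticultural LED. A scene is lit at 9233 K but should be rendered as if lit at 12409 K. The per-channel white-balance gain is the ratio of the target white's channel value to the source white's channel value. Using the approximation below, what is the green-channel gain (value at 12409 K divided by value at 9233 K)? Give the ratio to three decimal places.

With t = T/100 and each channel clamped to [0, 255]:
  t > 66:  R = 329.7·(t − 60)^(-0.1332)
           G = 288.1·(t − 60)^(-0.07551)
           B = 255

0.950

At 9233 K (t = 92.33):
  G = 288.1·(92.33 − 60)^(-0.07551) = 288.1·32.33^(-0.07551) = 288.1·0.76915 = 221.591.
At 12409 K (t = 124.09):
  G = 288.1·(124.09 − 60)^(-0.07551) = 288.1·64.09^(-0.07551) = 288.1·0.73041 = 210.432.
Gain = 210.432 / 221.591 = 0.9496 → 0.950.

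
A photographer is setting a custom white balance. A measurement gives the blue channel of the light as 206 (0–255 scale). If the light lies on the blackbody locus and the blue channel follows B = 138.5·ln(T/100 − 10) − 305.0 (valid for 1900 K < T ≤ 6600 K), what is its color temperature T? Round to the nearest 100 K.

ln(t − 10) = (206 + 305.0) / 138.5 = 3.6895.
t − 10 = e^3.6895 = 40.026, so t = 50.026.
T = 100·t = 5003 K → 5000 K to the nearest 100 K.

5000 K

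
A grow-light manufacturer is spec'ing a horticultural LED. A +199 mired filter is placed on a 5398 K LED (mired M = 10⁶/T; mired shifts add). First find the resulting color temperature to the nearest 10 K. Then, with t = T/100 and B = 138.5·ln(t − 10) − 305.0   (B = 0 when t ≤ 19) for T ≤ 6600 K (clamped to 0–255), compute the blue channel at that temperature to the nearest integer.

79

M_in = 10⁶/5398 = 185.25; M_out = 185.25 + (+199) = 384.25.
T_out = 10⁶/384.25 = 2602.4 K → 2600 K; t = 26.
B = 138.5·ln(26 − 10) − 305.0 = 138.5·ln 16 − 305.0 = 138.5·2.7726 − 305.0 = 79.004.
Rounded: 79.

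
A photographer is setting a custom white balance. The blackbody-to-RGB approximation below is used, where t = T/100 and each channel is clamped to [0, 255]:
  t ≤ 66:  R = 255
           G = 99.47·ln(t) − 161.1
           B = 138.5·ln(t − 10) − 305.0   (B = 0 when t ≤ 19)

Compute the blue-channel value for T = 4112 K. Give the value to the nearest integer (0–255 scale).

171

t = 4112/100 = 41.12; the t ≤ 66 branch applies.
B = 138.5·ln(41.12 − 10) − 305.0 = 138.5·ln 31.12 − 305.0 = 138.5·3.4379 − 305.0 = 171.142.
Rounded: 171.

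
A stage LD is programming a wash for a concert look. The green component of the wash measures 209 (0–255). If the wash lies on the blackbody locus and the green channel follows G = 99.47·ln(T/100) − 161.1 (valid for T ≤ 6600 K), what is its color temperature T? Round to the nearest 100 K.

ln t = (209 + 161.1) / 99.47 = 3.7207.
t = e^3.7207 = 41.294.
T = 100·t = 4129 K → 4100 K to the nearest 100 K.

4100 K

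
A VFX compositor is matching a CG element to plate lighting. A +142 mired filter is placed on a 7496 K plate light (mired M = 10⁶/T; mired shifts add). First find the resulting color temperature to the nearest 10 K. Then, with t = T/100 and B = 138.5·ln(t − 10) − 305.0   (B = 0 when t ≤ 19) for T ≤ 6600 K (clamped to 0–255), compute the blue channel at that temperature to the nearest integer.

M_in = 10⁶/7496 = 133.40; M_out = 133.40 + (+142) = 275.40.
T_out = 10⁶/275.40 = 3631.0 K → 3630 K; t = 36.3.
B = 138.5·ln(36.3 − 10) − 305.0 = 138.5·ln 26.3 − 305.0 = 138.5·3.2696 − 305.0 = 147.835.
Rounded: 148.

148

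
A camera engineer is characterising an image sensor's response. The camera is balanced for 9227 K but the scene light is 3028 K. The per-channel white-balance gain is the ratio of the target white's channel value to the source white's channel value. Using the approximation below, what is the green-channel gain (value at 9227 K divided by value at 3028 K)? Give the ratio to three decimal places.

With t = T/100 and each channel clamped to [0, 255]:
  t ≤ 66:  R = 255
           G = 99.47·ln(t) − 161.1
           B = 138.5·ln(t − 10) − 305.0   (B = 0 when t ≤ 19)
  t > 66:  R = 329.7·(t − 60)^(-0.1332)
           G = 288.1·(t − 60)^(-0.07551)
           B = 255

At 3028 K (t = 30.28):
  G = 99.47·ln 30.28 − 161.1 = 99.47·3.4105 − 161.1 = 178.141.
At 9227 K (t = 92.27):
  G = 288.1·(92.27 − 60)^(-0.07551) = 288.1·32.27^(-0.07551) = 288.1·0.76926 = 221.622.
Gain = 221.622 / 178.141 = 1.2441 → 1.244.

1.244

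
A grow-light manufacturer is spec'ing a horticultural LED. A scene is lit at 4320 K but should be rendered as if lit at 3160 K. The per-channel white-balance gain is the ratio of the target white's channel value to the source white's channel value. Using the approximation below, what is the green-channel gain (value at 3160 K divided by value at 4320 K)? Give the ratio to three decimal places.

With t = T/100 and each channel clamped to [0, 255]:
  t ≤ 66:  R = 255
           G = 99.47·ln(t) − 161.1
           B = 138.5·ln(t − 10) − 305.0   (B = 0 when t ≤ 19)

At 4320 K (t = 43.2):
  G = 99.47·ln 43.2 − 161.1 = 99.47·3.7658 − 161.1 = 213.488.
At 3160 K (t = 31.6):
  G = 99.47·ln 31.6 − 161.1 = 99.47·3.4532 − 161.1 = 182.386.
Gain = 182.386 / 213.488 = 0.8543 → 0.854.

0.854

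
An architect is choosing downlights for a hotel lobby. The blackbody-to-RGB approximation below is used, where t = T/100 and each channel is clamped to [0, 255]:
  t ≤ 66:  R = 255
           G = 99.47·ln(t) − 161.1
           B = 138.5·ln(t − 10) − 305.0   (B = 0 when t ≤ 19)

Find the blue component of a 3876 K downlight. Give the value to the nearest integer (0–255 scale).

160

t = 3876/100 = 38.76; the t ≤ 66 branch applies.
B = 138.5·ln(38.76 − 10) − 305.0 = 138.5·ln 28.76 − 305.0 = 138.5·3.3590 − 305.0 = 160.219.
Rounded: 160.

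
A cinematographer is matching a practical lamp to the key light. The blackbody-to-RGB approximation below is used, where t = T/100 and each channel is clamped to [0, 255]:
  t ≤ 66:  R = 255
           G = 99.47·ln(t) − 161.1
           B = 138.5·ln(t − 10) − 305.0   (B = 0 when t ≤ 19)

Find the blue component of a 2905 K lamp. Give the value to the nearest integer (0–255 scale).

t = 2905/100 = 29.05; the t ≤ 66 branch applies.
B = 138.5·ln(29.05 − 10) − 305.0 = 138.5·ln 19.05 − 305.0 = 138.5·2.9471 − 305.0 = 103.169.
Rounded: 103.

103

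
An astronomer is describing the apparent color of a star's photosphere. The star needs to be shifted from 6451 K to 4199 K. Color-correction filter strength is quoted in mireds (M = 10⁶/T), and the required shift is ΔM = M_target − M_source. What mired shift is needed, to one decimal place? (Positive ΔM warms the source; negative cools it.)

+83.1 mireds

M_source = 10⁶/6451 = 155.015; M_target = 10⁶/4199 = 238.152.
ΔM = 238.152 − 155.015 = 83.137 → +83.1 mireds, a warming shift.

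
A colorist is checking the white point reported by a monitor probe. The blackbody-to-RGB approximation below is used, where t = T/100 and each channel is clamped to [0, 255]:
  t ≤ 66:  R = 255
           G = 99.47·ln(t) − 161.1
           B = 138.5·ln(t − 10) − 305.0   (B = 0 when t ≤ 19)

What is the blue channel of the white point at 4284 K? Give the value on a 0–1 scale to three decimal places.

t = 4284/100 = 42.84; the t ≤ 66 branch applies.
B = 138.5·ln(42.84 − 10) − 305.0 = 138.5·ln 32.84 − 305.0 = 138.5·3.4916 − 305.0 = 178.593.
On a 0–1 scale: 178.593/255 = 0.7004 → 0.700.

0.700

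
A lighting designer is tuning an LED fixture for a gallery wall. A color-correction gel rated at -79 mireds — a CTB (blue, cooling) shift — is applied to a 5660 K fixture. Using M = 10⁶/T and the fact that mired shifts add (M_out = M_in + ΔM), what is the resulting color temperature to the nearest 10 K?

M_in = 10⁶/5660 = 176.68 mireds.
M_out = 176.68 + (-79) = 97.68 mireds.
T_out = 10⁶/97.68 = 10237.7 K → 10240 K.

10240 K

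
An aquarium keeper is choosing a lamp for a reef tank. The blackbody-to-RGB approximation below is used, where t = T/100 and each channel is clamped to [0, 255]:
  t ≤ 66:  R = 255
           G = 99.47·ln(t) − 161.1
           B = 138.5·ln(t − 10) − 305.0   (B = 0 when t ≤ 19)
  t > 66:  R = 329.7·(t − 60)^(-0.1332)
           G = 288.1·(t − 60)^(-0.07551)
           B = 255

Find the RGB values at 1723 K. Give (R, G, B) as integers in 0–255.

t = 1723/100 = 17.23; the t ≤ 66 branch applies.
R = 255 by definition for t ≤ 66.
G = 99.47·ln 17.23 − 161.1 = 99.47·2.8467 − 161.1 = 122.056.
t = 17.23 ≤ 19, so B = 0.
Rounded: (255, 122, 0).

(255, 122, 0)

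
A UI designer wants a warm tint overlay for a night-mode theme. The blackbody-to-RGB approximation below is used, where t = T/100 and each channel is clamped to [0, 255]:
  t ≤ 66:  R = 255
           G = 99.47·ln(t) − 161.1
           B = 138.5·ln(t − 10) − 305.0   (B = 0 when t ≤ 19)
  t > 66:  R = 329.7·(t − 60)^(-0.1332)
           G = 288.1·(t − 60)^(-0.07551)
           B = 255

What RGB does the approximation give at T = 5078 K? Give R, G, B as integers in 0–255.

R=255, G=230, B=209

t = 5078/100 = 50.78; the t ≤ 66 branch applies.
R = 255 by definition for t ≤ 66.
G = 99.47·ln 50.78 − 161.1 = 99.47·3.9275 − 161.1 = 229.569.
B = 138.5·ln(50.78 − 10) − 305.0 = 138.5·ln 40.78 − 305.0 = 138.5·3.7082 − 305.0 = 208.585.
Rounded: (255, 230, 209).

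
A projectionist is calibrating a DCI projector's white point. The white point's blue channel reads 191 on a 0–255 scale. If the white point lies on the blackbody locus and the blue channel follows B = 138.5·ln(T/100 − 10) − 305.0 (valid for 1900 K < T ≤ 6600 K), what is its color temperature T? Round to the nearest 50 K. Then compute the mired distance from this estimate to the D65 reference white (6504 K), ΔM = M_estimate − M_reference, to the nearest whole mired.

+64 mireds

ln(t − 10) = (191 + 305.0) / 138.5 = 3.5812.
t − 10 = e^3.5812 = 35.918, so t = 45.918.
T = 100·t = 4592 K → 4600 K to the nearest 50 K.
M_estimate = 10⁶/4600 = 217.39; M_reference = 10⁶/6504 = 153.75.
ΔM = 217.39 − 153.75 = 63.64 → +64 mireds.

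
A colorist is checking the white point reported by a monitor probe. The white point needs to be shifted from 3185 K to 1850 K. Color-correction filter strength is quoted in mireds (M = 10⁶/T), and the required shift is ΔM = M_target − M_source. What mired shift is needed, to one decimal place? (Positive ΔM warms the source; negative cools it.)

M_source = 10⁶/3185 = 313.972; M_target = 10⁶/1850 = 540.541.
ΔM = 540.541 − 313.972 = 226.569 → +226.6 mireds, a warming shift.

+226.6 mireds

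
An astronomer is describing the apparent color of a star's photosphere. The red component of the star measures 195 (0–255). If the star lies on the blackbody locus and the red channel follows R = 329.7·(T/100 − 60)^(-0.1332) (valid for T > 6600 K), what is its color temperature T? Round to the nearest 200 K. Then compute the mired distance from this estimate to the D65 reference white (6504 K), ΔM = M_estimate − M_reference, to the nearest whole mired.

-64 mireds

(t − 60)^(-0.1332) = 195/329.7 = 0.59145.
t − 60 = 0.59145^(1/-0.1332) = 0.59145^(-7.508) = 51.564, so t = 111.564.
T = 100·t = 11156 K → 11200 K to the nearest 200 K.
M_estimate = 10⁶/11200 = 89.29; M_reference = 10⁶/6504 = 153.75.
ΔM = 89.29 − 153.75 = -64.47 → -64 mireds.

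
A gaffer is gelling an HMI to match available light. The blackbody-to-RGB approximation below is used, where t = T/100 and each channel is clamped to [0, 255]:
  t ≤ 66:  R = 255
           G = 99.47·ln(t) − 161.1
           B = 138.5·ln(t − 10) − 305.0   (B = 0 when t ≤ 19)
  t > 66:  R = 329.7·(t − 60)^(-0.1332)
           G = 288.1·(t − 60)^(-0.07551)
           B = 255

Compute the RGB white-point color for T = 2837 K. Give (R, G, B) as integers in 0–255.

(255, 172, 98)

t = 2837/100 = 28.37; the t ≤ 66 branch applies.
R = 255 by definition for t ≤ 66.
G = 99.47·ln 28.37 − 161.1 = 99.47·3.3453 − 161.1 = 171.660.
B = 138.5·ln(28.37 − 10) − 305.0 = 138.5·ln 18.37 − 305.0 = 138.5·2.9107 − 305.0 = 98.135.
Rounded: (255, 172, 98).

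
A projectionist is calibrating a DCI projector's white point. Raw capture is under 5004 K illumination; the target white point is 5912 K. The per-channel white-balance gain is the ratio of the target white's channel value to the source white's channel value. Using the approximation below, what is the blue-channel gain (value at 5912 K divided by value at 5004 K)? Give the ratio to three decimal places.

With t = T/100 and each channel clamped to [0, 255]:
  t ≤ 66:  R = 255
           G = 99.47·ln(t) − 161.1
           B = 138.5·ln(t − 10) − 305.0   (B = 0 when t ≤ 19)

1.137

At 5004 K (t = 50.04):
  B = 138.5·ln(50.04 − 10) − 305.0 = 138.5·ln 40.04 − 305.0 = 138.5·3.6899 − 305.0 = 206.048.
At 5912 K (t = 59.12):
  B = 138.5·ln(59.12 − 10) − 305.0 = 138.5·ln 49.12 − 305.0 = 138.5·3.8943 − 305.0 = 234.356.
Gain = 234.356 / 206.048 = 1.1374 → 1.137.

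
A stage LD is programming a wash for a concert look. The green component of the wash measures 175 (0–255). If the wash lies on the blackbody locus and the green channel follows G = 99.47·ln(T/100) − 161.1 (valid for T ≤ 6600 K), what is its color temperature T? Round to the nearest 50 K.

ln t = (175 + 161.1) / 99.47 = 3.3789.
t = e^3.3789 = 29.339.
T = 100·t = 2934 K → 2950 K to the nearest 50 K.

2950 K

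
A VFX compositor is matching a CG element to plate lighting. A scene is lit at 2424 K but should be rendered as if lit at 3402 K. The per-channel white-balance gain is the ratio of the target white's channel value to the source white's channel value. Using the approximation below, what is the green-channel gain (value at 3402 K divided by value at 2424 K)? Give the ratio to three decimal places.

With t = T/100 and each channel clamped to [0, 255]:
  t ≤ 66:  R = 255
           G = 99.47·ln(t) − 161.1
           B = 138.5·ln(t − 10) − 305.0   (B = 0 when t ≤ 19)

1.216

At 2424 K (t = 24.24):
  G = 99.47·ln 24.24 − 161.1 = 99.47·3.1880 − 161.1 = 156.011.
At 3402 K (t = 34.02):
  G = 99.47·ln 34.02 − 161.1 = 99.47·3.5269 − 161.1 = 189.726.
Gain = 189.726 / 156.011 = 1.2161 → 1.216.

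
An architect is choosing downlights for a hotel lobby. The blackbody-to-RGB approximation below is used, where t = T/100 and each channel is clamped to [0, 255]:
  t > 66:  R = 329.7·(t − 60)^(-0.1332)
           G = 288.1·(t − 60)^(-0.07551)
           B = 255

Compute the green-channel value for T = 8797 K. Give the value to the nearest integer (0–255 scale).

t = 8797/100 = 87.97; the t > 66 branch applies.
G = 288.1·(87.97 − 60)^(-0.07551) = 288.1·27.97^(-0.07551) = 288.1·0.77761 = 224.029.
Rounded: 224.

224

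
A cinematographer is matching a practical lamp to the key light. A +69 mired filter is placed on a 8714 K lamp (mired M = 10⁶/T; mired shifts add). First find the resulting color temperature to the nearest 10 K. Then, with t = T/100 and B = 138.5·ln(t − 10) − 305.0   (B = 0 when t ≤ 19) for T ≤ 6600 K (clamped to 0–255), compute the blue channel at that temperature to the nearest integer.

M_in = 10⁶/8714 = 114.76; M_out = 114.76 + (+69) = 183.76.
T_out = 10⁶/183.76 = 5441.9 K → 5440 K; t = 54.4.
B = 138.5·ln(54.4 − 10) − 305.0 = 138.5·ln 44.4 − 305.0 = 138.5·3.7932 − 305.0 = 220.364.
Rounded: 220.

220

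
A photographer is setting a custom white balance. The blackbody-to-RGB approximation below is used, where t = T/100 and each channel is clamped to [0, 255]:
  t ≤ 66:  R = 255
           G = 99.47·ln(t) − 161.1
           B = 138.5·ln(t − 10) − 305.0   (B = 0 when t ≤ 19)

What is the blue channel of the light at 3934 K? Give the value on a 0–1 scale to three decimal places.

0.639

t = 3934/100 = 39.34; the t ≤ 66 branch applies.
B = 138.5·ln(39.34 − 10) − 305.0 = 138.5·ln 29.34 − 305.0 = 138.5·3.3790 − 305.0 = 162.985.
On a 0–1 scale: 162.985/255 = 0.6392 → 0.639.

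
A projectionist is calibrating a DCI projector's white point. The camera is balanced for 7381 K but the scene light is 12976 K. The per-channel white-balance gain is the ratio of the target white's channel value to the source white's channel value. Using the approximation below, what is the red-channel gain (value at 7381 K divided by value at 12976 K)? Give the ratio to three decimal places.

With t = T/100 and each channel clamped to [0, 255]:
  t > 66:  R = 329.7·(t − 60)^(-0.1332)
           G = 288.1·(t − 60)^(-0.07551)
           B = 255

At 12976 K (t = 129.76):
  R = 329.7·(129.76 − 60)^(-0.1332) = 329.7·69.76^(-0.1332) = 329.7·0.56811 = 187.306.
At 7381 K (t = 73.81):
  R = 329.7·(73.81 − 60)^(-0.1332) = 329.7·13.81^(-0.1332) = 329.7·0.70490 = 232.405.
Gain = 232.405 / 187.306 = 1.2408 → 1.241.

1.241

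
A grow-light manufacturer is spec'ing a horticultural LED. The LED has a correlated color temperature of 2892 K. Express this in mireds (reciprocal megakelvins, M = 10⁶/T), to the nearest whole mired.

M = 10⁶ / 2892 = 345.781 → 346 mireds.

346 mireds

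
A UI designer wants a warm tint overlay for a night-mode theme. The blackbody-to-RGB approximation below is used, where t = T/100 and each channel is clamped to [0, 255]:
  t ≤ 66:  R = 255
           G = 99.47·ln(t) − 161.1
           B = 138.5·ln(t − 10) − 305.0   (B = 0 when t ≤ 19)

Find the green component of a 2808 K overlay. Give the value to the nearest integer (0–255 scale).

t = 2808/100 = 28.08; the t ≤ 66 branch applies.
G = 99.47·ln 28.08 − 161.1 = 99.47·3.3351 − 161.1 = 170.638.
Rounded: 171.

171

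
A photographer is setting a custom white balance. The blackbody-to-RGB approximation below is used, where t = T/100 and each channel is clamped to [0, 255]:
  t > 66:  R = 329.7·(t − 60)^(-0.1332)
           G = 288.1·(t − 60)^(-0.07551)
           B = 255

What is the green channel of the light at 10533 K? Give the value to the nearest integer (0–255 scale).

216

t = 10533/100 = 105.33; the t > 66 branch applies.
G = 288.1·(105.33 − 60)^(-0.07551) = 288.1·45.33^(-0.07551) = 288.1·0.74977 = 216.008.
Rounded: 216.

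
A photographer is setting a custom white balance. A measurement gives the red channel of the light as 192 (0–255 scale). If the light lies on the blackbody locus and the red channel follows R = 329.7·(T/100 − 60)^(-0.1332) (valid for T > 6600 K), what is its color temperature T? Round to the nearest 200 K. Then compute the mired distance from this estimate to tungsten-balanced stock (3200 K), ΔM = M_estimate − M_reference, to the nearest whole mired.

(t − 60)^(-0.1332) = 192/329.7 = 0.58235.
t − 60 = 0.58235^(1/-0.1332) = 0.58235^(-7.508) = 57.929, so t = 117.929.
T = 100·t = 11793 K → 11800 K to the nearest 200 K.
M_estimate = 10⁶/11800 = 84.75; M_reference = 10⁶/3200 = 312.50.
ΔM = 84.75 − 312.50 = -227.75 → -228 mireds.

-228 mireds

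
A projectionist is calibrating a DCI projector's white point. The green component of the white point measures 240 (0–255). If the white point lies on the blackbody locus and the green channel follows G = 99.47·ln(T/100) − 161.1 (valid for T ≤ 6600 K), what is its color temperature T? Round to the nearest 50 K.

ln t = (240 + 161.1) / 99.47 = 4.0324.
t = e^4.0324 = 56.394.
T = 100·t = 5639 K → 5650 K to the nearest 50 K.

5650 K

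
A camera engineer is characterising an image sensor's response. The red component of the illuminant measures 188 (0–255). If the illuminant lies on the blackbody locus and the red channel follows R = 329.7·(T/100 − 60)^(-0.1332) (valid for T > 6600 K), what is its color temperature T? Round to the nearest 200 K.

12800 K

(t − 60)^(-0.1332) = 188/329.7 = 0.57022.
t − 60 = 0.57022^(1/-0.1332) = 0.57022^(-7.508) = 67.848, so t = 127.848.
T = 100·t = 12785 K → 12800 K to the nearest 200 K.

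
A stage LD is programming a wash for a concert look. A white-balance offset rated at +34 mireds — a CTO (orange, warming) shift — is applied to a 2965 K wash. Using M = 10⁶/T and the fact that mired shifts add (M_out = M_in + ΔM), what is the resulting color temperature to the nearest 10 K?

2690 K

M_in = 10⁶/2965 = 337.27 mireds.
M_out = 337.27 + (+34) = 371.27 mireds.
T_out = 10⁶/371.27 = 2693.5 K → 2690 K.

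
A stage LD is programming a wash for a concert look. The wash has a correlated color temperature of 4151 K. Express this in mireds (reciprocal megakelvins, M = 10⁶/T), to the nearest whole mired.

M = 10⁶ / 4151 = 240.906 → 241 mireds.

241 mireds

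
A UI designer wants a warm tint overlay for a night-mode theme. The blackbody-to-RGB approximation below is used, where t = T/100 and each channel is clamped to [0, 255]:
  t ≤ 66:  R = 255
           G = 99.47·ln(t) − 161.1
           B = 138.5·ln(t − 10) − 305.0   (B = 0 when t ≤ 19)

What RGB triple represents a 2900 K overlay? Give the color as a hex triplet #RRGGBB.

t = 2900/100 = 29; the t ≤ 66 branch applies.
R = 255 by definition for t ≤ 66.
G = 99.47·ln 29 − 161.1 = 99.47·3.3673 − 161.1 = 173.845.
B = 138.5·ln(29 − 10) − 305.0 = 138.5·ln 19 − 305.0 = 138.5·2.9444 − 305.0 = 102.805.
Rounded: (255, 174, 103).
In hex: #FFAE67.

#FFAE67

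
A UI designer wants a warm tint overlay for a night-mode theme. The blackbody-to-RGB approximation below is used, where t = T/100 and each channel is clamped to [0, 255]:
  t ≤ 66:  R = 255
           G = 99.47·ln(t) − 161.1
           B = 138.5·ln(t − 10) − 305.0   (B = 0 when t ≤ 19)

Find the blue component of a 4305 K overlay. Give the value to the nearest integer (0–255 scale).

t = 4305/100 = 43.05; the t ≤ 66 branch applies.
B = 138.5·ln(43.05 − 10) − 305.0 = 138.5·ln 33.05 − 305.0 = 138.5·3.4980 − 305.0 = 179.476.
Rounded: 179.

179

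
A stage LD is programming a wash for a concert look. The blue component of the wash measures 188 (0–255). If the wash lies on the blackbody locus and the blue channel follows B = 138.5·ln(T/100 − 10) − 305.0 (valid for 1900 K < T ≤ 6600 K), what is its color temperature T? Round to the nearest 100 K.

ln(t − 10) = (188 + 305.0) / 138.5 = 3.5596.
t − 10 = e^3.5596 = 35.148, so t = 45.148.
T = 100·t = 4515 K → 4500 K to the nearest 100 K.

4500 K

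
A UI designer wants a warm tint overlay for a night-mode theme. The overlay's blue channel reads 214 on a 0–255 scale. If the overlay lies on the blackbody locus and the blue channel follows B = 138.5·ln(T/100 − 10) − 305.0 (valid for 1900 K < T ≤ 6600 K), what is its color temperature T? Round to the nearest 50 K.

5250 K

ln(t − 10) = (214 + 305.0) / 138.5 = 3.7473.
t − 10 = e^3.7473 = 42.406, so t = 52.406.
T = 100·t = 5241 K → 5250 K to the nearest 50 K.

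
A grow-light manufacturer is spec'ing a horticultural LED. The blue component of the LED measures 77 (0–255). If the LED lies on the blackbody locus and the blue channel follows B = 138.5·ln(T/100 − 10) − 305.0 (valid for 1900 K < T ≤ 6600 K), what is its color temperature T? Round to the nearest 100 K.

2600 K

ln(t − 10) = (77 + 305.0) / 138.5 = 2.7581.
t − 10 = e^2.7581 = 15.770, so t = 25.770.
T = 100·t = 2577 K → 2600 K to the nearest 100 K.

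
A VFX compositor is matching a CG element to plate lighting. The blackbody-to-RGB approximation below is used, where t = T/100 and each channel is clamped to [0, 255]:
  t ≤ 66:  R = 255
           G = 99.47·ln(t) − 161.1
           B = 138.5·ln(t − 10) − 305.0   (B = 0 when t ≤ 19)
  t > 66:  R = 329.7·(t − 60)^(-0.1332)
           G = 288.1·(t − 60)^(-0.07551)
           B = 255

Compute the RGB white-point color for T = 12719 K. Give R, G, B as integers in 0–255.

t = 12719/100 = 127.19; the t > 66 branch applies.
R = 329.7·(127.19 − 60)^(-0.1332) = 329.7·67.19^(-0.1332) = 329.7·0.57096 = 188.244.
G = 288.1·(127.19 − 60)^(-0.07551) = 288.1·67.19^(-0.07551) = 288.1·0.72781 = 209.683.
B = 255 by definition for t > 66.
Rounded: (188, 210, 255).

R=188, G=210, B=255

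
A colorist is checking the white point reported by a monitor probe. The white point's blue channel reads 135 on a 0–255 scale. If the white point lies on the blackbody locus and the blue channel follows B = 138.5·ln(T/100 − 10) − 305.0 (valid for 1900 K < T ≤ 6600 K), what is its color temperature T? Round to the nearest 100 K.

3400 K

ln(t − 10) = (135 + 305.0) / 138.5 = 3.1769.
t − 10 = e^3.1769 = 23.972, so t = 33.972.
T = 100·t = 3397 K → 3400 K to the nearest 100 K.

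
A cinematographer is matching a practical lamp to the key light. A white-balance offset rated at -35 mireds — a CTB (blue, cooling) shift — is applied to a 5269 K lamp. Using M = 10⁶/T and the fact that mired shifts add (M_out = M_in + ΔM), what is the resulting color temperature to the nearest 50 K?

6450 K

M_in = 10⁶/5269 = 189.79 mireds.
M_out = 189.79 + (-35) = 154.79 mireds.
T_out = 10⁶/154.79 = 6460.4 K → 6450 K.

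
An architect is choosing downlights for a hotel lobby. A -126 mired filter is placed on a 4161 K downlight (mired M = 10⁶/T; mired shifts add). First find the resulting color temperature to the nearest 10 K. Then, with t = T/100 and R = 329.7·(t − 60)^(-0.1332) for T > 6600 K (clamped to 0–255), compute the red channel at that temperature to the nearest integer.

M_in = 10⁶/4161 = 240.33; M_out = 240.33 + (-126) = 114.33.
T_out = 10⁶/114.33 = 8746.9 K → 8750 K; t = 87.5.
R = 329.7·(87.5 − 60)^(-0.1332) = 329.7·27.5^(-0.1332) = 329.7·0.64310 = 212.031.
Rounded: 212.

212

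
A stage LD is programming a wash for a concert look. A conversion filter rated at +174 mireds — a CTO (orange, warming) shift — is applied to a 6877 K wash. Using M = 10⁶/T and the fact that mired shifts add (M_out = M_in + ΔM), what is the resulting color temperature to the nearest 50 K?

3150 K

M_in = 10⁶/6877 = 145.41 mireds.
M_out = 145.41 + (+174) = 319.41 mireds.
T_out = 10⁶/319.41 = 3130.8 K → 3150 K.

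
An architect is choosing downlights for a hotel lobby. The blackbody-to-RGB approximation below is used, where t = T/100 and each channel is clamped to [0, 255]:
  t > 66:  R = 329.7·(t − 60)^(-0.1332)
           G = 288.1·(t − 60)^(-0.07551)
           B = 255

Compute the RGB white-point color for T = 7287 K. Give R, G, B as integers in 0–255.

R=235, G=238, B=255

t = 7287/100 = 72.87; the t > 66 branch applies.
R = 329.7·(72.87 − 60)^(-0.1332) = 329.7·12.87^(-0.1332) = 329.7·0.71155 = 234.597.
G = 288.1·(72.87 − 60)^(-0.07551) = 288.1·12.87^(-0.07551) = 288.1·0.82455 = 237.552.
B = 255 by definition for t > 66.
Rounded: (235, 238, 255).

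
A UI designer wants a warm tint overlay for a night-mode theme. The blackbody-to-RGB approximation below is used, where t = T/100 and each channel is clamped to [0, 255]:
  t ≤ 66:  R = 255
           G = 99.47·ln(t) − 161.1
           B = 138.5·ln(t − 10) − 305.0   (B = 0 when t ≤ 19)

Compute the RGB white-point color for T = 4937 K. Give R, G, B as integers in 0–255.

R=255, G=227, B=204

t = 4937/100 = 49.37; the t ≤ 66 branch applies.
R = 255 by definition for t ≤ 66.
G = 99.47·ln 49.37 − 161.1 = 99.47·3.8993 − 161.1 = 226.768.
B = 138.5·ln(49.37 − 10) − 305.0 = 138.5·ln 39.37 − 305.0 = 138.5·3.6730 − 305.0 = 203.711.
Rounded: (255, 227, 204).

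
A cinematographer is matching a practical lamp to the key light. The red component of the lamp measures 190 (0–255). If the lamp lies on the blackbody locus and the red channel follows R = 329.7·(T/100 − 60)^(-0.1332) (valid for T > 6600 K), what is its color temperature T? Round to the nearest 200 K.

12200 K

(t − 60)^(-0.1332) = 190/329.7 = 0.57628.
t − 60 = 0.57628^(1/-0.1332) = 0.57628^(-7.508) = 62.667, so t = 122.667.
T = 100·t = 12267 K → 12200 K to the nearest 200 K.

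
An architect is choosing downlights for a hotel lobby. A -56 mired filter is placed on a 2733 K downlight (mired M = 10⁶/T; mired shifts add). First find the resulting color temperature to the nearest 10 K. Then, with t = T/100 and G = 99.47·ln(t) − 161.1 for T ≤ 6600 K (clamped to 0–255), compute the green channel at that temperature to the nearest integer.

185

M_in = 10⁶/2733 = 365.90; M_out = 365.90 + (-56) = 309.90.
T_out = 10⁶/309.90 = 3226.9 K → 3230 K; t = 32.3.
G = 99.47·ln 32.3 − 161.1 = 99.47·3.4751 − 161.1 = 184.565.
Rounded: 185.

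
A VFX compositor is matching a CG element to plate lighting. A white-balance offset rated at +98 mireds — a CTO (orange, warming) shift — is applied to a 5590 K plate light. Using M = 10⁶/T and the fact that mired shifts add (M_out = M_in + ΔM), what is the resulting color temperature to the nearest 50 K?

3600 K

M_in = 10⁶/5590 = 178.89 mireds.
M_out = 178.89 + (+98) = 276.89 mireds.
T_out = 10⁶/276.89 = 3611.5 K → 3600 K.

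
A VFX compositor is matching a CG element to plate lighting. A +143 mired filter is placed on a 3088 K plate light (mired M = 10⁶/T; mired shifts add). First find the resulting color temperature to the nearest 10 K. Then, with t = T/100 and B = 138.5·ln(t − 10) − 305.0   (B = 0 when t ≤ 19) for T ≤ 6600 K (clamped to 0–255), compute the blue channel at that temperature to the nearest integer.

32

M_in = 10⁶/3088 = 323.83; M_out = 323.83 + (+143) = 466.83.
T_out = 10⁶/466.83 = 2142.1 K → 2140 K; t = 21.4.
B = 138.5·ln(21.4 − 10) − 305.0 = 138.5·ln 11.4 − 305.0 = 138.5·2.4336 − 305.0 = 32.055.
Rounded: 32.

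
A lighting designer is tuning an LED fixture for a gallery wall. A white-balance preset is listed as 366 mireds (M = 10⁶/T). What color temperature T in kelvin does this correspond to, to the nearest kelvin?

2732 K

T = 10⁶ / 366 = 2732.24 K → 2732 K.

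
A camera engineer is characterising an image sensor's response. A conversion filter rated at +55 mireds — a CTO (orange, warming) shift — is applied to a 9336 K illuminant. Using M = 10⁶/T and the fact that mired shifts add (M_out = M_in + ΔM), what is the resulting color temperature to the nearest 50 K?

M_in = 10⁶/9336 = 107.11 mireds.
M_out = 107.11 + (+55) = 162.11 mireds.
T_out = 10⁶/162.11 = 6168.6 K → 6150 K.

6150 K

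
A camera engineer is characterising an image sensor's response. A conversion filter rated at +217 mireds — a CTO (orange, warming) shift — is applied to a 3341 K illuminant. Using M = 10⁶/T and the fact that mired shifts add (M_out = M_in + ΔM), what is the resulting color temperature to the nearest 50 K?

M_in = 10⁶/3341 = 299.31 mireds.
M_out = 299.31 + (+217) = 516.31 mireds.
T_out = 10⁶/516.31 = 1936.8 K → 1950 K.

1950 K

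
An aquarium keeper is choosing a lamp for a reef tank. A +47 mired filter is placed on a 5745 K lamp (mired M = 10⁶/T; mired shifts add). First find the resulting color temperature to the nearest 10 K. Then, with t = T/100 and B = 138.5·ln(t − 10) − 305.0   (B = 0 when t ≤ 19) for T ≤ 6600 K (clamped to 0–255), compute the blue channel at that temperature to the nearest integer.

188

M_in = 10⁶/5745 = 174.06; M_out = 174.06 + (+47) = 221.06.
T_out = 10⁶/221.06 = 4523.6 K → 4520 K; t = 45.2.
B = 138.5·ln(45.2 − 10) − 305.0 = 138.5·ln 35.2 − 305.0 = 138.5·3.5610 − 305.0 = 188.205.
Rounded: 188.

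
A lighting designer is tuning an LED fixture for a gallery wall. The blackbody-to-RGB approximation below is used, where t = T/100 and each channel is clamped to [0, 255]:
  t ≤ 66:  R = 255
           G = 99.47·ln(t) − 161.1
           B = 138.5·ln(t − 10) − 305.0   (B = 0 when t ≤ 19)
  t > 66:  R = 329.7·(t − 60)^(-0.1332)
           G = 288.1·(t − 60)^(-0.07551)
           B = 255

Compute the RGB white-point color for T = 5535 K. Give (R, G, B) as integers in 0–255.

(255, 238, 223)

t = 5535/100 = 55.35; the t ≤ 66 branch applies.
R = 255 by definition for t ≤ 66.
G = 99.47·ln 55.35 − 161.1 = 99.47·4.0137 − 161.1 = 238.140.
B = 138.5·ln(55.35 − 10) − 305.0 = 138.5·ln 45.35 − 305.0 = 138.5·3.8144 − 305.0 = 223.296.
Rounded: (255, 238, 223).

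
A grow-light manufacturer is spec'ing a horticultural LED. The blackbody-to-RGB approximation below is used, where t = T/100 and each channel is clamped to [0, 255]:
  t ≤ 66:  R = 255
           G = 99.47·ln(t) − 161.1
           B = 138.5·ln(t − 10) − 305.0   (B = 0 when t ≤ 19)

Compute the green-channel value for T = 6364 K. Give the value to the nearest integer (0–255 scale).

t = 6364/100 = 63.64; the t ≤ 66 branch applies.
G = 99.47·ln 63.64 − 161.1 = 99.47·4.1532 − 161.1 = 252.023.
Rounded: 252.

252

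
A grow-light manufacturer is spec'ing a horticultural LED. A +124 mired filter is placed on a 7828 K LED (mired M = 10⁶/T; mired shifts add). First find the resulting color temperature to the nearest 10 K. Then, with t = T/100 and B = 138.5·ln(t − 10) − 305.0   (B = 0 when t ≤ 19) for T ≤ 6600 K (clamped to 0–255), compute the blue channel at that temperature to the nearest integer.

165

M_in = 10⁶/7828 = 127.75; M_out = 127.75 + (+124) = 251.75.
T_out = 10⁶/251.75 = 3972.2 K → 3970 K; t = 39.7.
B = 138.5·ln(39.7 − 10) − 305.0 = 138.5·ln 29.7 − 305.0 = 138.5·3.3911 − 305.0 = 164.674.
Rounded: 165.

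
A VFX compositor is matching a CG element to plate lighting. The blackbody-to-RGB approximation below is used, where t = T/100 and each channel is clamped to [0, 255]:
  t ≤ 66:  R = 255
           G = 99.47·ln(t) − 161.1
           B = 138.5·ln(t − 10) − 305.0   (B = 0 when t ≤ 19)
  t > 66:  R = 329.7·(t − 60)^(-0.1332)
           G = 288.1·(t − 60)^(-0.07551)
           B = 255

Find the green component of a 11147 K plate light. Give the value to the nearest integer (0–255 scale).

214

t = 11147/100 = 111.47; the t > 66 branch applies.
G = 288.1·(111.47 − 60)^(-0.07551) = 288.1·51.47^(-0.07551) = 288.1·0.74261 = 213.946.
Rounded: 214.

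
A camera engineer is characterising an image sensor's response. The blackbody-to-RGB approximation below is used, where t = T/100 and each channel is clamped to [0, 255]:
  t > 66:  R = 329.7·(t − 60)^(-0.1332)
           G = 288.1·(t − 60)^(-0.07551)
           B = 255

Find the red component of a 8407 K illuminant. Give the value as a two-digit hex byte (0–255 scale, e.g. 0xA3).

t = 8407/100 = 84.07; the t > 66 branch applies.
R = 329.7·(84.07 − 60)^(-0.1332) = 329.7·24.07^(-0.1332) = 329.7·0.65462 = 215.827.
Rounded: 216; in hex, 0xD8.

0xD8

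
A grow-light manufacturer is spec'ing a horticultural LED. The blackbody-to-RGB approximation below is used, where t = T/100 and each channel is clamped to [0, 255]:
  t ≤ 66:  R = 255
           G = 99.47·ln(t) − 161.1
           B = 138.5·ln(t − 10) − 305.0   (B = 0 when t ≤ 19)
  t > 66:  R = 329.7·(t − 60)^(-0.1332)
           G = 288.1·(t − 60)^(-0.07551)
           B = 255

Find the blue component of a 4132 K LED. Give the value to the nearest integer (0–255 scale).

172

t = 4132/100 = 41.32; the t ≤ 66 branch applies.
B = 138.5·ln(41.32 − 10) − 305.0 = 138.5·ln 31.32 − 305.0 = 138.5·3.4443 − 305.0 = 172.030.
Rounded: 172.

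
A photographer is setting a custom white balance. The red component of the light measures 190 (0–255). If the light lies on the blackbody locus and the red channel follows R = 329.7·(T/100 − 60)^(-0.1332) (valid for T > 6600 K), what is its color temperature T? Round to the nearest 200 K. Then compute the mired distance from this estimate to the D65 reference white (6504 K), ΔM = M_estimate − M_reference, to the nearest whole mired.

-72 mireds

(t − 60)^(-0.1332) = 190/329.7 = 0.57628.
t − 60 = 0.57628^(1/-0.1332) = 0.57628^(-7.508) = 62.667, so t = 122.667.
T = 100·t = 12267 K → 12200 K to the nearest 200 K.
M_estimate = 10⁶/12200 = 81.97; M_reference = 10⁶/6504 = 153.75.
ΔM = 81.97 − 153.75 = -71.78 → -72 mireds.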